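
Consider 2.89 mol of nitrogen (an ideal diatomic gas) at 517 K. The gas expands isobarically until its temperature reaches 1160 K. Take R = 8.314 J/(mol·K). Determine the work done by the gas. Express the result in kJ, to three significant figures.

Isobaric: W = P ΔV = nR ΔT.
W = (2.89)(8.314)(1160 − 517) = 15450 J.

W ≈ 15.4 kJ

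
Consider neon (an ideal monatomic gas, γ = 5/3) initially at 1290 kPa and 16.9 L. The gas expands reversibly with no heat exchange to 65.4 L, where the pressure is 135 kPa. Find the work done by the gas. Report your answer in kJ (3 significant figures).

Adiabatic: W = (P₁V₁ − P₂V₂)/(γ − 1) with γ = 5/3.
P₁V₁ = 21801 J, P₂V₂ = 8829 J.
W = (21801 − 8829) / 0.6667 = 19458 J.

W ≈ 19.5 kJ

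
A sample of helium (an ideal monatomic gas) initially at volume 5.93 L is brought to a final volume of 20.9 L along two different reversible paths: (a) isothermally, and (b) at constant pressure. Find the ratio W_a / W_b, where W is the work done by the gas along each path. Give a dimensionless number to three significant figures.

W_a / W_b ≈ 0.499

Path (a) isothermal: W = P₁V₁ ln(V₂/V₁) → W_a/(P₁V₁) = 1.26.
Path (b) isobaric: W = P₁(V₂ − V₁) → W_b/(P₁V₁) = 2.524.
W_a / W_b = 1.26 / 2.524 = 0.499.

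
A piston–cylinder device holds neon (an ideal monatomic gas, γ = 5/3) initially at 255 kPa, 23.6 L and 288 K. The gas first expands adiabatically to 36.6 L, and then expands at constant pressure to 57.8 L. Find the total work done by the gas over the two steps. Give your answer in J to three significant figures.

W_total ≈ 4890 J

Step 1 (adiabatic): W = (P₁V₁ − P₂V₂)/(γ−1) = (6018 − 4492)/0.667 = 2290 J.
After step 1: P = 122.7 kPa, V = 36.6 L, T = 215 K.
Step 2 (isobaric): W = PΔV = (122.7 kPa)(57.8 − 36.6 L) = 2602 J.
W_total = 2290 + 2602 = 4891 J.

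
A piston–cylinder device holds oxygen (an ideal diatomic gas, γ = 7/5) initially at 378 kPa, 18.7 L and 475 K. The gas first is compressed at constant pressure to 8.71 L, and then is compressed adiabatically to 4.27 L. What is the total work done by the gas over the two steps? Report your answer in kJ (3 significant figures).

Step 1 (isobaric): W = PΔV = (378 kPa)(8.71 − 18.7 L) = -3776 J.
After step 1: P = 378 kPa, V = 8.71 L, T = 221.2 K.
Step 2 (adiabatic): W = (P₁V₁ − P₂V₂)/(γ−1) = (3292 − 4379)/0.4 = -2716 J.
W_total = -3776 − 2716 = -6492 J.

W_total ≈ -6.49 kJ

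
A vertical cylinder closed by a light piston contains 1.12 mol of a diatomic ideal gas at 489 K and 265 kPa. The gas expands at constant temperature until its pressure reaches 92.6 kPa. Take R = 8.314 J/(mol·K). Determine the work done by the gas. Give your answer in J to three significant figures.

Isothermal process: W = nRT ln(V₂/V₁) = nRT ln(P₁/P₂).
W = (1.12)(8.314)(489) × ln(265/92.6)
  = 4553 × ln(2.862) = 4553 × 1.051
W_by_gas = 4788 J.

W ≈ 4790 J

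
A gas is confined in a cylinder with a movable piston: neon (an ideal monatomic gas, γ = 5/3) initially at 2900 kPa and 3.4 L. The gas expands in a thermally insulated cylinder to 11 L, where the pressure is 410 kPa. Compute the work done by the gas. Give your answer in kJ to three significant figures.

Adiabatic: W = (P₁V₁ − P₂V₂)/(γ − 1) with γ = 5/3.
P₁V₁ = 9860 J, P₂V₂ = 4510 J.
W = (9860 − 4510) / 0.6667 = 8025 J.

W ≈ 8.02 kJ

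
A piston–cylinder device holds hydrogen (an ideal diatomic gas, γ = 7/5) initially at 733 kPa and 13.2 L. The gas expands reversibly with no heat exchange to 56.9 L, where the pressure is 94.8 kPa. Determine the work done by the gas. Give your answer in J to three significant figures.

W ≈ 10700 J

Adiabatic: W = (P₁V₁ − P₂V₂)/(γ − 1) with γ = 7/5.
P₁V₁ = 9676 J, P₂V₂ = 5394 J.
W = (9676 − 5394) / 0.4 = 10704 J.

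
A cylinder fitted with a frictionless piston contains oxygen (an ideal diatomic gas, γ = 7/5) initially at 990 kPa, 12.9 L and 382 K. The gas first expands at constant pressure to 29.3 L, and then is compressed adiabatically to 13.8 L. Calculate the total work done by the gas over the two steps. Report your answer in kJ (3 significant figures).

Step 1 (isobaric): W = PΔV = (990 kPa)(29.3 − 12.9 L) = 16236 J.
After step 1: P = 990 kPa, V = 29.3 L, T = 867.6 K.
Step 2 (adiabatic): W = (P₁V₁ − P₂V₂)/(γ−1) = (29007 − 39201)/0.4 = -25485 J.
W_total = 16236 − 25485 = -9249 J.

W_total ≈ -9.25 kJ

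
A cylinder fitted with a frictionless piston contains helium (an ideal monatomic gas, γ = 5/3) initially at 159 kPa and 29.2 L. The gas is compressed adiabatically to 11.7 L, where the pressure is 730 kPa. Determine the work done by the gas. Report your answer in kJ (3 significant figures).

Adiabatic: W = (P₁V₁ − P₂V₂)/(γ − 1) with γ = 5/3.
P₁V₁ = 4643 J, P₂V₂ = 8541 J.
W = (4643 − 8541) / 0.6667 = -5847 J.

W ≈ -5.85 kJ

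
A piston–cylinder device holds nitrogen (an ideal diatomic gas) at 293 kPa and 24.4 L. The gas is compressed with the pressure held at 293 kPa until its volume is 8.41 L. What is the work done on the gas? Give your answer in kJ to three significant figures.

W ≈ 4.69 kJ

Isobaric: W = P ΔV.
W = (293 kPa)(8.41 − 24.4 L) = (293)(-15.99) = -4685 J.
Work on gas = −W_by = 4685 J.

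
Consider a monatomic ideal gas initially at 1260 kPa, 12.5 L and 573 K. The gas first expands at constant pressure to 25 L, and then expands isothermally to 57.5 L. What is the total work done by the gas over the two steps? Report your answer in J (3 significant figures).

W_total ≈ 42000 J

Step 1 (isobaric): W = PΔV = (1260 kPa)(25 − 12.5 L) = 15750 J.
After step 1: P = 1260 kPa, V = 25 L, T = 1146 K.
Step 2 (isothermal): W = P₁V₁ ln(V₂/V₁) = (31500) ln(57.5/25) = 26237 J.
W_total = 15750 + 26237 = 41987 J.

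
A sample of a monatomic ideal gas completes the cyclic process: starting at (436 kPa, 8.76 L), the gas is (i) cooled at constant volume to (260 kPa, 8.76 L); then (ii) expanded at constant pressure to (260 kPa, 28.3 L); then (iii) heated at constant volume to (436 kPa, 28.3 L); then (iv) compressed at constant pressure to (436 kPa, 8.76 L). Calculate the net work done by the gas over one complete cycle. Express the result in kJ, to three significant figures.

W_net ≈ -3.44 kJ

Constant-volume legs do no work.
W(ii) = (260)(28.3 − 8.76) = 5080 J; W(iv) = (436)(8.76 − 28.3) = -8519 J.
W_net = 5080 − 8519 = -3439 J (the counter-clockwise enclosed area).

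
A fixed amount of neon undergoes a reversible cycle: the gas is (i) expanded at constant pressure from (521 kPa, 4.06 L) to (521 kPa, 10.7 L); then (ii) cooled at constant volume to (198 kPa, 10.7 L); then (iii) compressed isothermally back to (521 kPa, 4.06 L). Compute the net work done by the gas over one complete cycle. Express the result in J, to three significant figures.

Leg (i): W = PΔV = (521)(10.7 − 4.06) = 3459 J.
Leg (ii): W = 0.
Leg (iii): W = PᵢVᵢ ln(V_f/Vᵢ) = (2119) ln(4.06/10.7) = -2053 J.
W_net = 3459 − 2053 = 1406 J.

W_net ≈ 1410 J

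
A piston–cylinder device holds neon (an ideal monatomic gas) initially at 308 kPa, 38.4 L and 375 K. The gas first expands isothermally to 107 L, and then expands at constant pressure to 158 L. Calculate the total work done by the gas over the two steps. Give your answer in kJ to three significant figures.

W_total ≈ 17.8 kJ

Step 1 (isothermal): W = P₁V₁ ln(V₂/V₁) = (11827) ln(107/38.4) = 12120 J.
After step 1: P = 110.5 kPa, V = 107 L, T = 375 K.
Step 2 (isobaric): W = PΔV = (110.5 kPa)(158 − 107 L) = 5637 J.
W_total = 12120 + 5637 = 17757 J.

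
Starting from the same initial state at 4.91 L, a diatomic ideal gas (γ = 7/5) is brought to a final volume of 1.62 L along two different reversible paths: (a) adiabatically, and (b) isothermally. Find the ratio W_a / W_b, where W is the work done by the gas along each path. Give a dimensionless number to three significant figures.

Path (a) adiabatic: W = P₁V₁(1 − (V₁/V₂)^(γ−1))/(γ−1) → W_a/(P₁V₁) = -1.396.
Path (b) isothermal: W = P₁V₁ ln(V₂/V₁) → W_b/(P₁V₁) = -1.109.
W_a / W_b = -1.396 / -1.109 = 1.259.

W_a / W_b ≈ 1.26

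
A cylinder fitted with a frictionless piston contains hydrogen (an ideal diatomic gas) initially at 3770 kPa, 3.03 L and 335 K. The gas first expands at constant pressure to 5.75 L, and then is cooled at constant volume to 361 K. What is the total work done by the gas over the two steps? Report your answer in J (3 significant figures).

Step 1 (isobaric): W = PΔV = (3770 kPa)(5.75 − 3.03 L) = 10254 J.
Step 2 (isochoric): W = 0 (constant volume).
W_total = 10254 + 0 = 10254 J.

W_total ≈ 10300 J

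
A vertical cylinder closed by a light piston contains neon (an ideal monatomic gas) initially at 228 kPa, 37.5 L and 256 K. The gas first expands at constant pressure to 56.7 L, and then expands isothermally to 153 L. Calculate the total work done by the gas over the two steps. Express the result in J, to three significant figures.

Step 1 (isobaric): W = PΔV = (228 kPa)(56.7 − 37.5 L) = 4378 J.
After step 1: P = 228 kPa, V = 56.7 L, T = 387.1 K.
Step 2 (isothermal): W = P₁V₁ ln(V₂/V₁) = (12928) ln(153/56.7) = 12833 J.
W_total = 4378 + 12833 = 17210 J.

W_total ≈ 17200 J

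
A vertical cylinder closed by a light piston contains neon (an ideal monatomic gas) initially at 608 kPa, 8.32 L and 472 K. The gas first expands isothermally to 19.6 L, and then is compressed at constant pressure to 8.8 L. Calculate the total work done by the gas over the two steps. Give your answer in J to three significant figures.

Step 1 (isothermal): W = P₁V₁ ln(V₂/V₁) = (5059) ln(19.6/8.32) = 4335 J.
After step 1: P = 258.1 kPa, V = 19.6 L, T = 472 K.
Step 2 (isobaric): W = PΔV = (258.1 kPa)(8.8 − 19.6 L) = -2787 J.
W_total = 4335 − 2787 = 1547 J.

W_total ≈ 1550 J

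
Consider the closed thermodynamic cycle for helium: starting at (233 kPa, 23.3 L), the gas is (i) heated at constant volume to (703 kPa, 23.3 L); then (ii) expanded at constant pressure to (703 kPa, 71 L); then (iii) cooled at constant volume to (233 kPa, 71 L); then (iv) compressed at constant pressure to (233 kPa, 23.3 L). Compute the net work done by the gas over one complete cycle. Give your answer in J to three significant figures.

W_net ≈ 22400 J

Constant-volume legs do no work.
W(ii) = (703)(71 − 23.3) = 33533 J; W(iv) = (233)(23.3 − 71) = -11114 J.
W_net = 33533 − 11114 = 22419 J (the clockwise enclosed area).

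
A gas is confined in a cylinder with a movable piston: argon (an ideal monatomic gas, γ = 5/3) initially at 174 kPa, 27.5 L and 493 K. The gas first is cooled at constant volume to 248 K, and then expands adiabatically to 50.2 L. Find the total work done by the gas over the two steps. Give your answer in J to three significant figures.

W_total ≈ 1190 J

Step 1 (isochoric): W = 0 (constant volume).
After step 1: P = 87.53 kPa (V unchanged).
Step 2 (adiabatic): W = (P₁V₁ − P₂V₂)/(γ−1) = (2407 − 1612)/0.667 = 1193 J.
W_total = 0 + 1193 = 1193 J.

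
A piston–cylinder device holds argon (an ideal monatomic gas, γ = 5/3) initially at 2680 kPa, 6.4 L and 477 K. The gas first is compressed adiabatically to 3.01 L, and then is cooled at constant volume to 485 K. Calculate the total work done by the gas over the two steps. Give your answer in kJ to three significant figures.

Step 1 (adiabatic): W = (P₁V₁ − P₂V₂)/(γ−1) = (17152 − 28361)/0.667 = -16814 J.
Step 2 (isochoric): W = 0 (constant volume).
W_total = -16814 + 0 = -16814 J.

W_total ≈ -16.8 kJ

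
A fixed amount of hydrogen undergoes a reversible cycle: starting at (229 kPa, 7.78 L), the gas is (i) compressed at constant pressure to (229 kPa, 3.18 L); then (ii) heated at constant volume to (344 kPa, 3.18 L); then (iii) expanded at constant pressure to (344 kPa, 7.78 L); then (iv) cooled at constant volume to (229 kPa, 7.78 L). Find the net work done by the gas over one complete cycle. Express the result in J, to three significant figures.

W_net ≈ 529 J

Constant-volume legs do no work.
W(i) = (229)(3.18 − 7.78) = -1053 J; W(iii) = (344)(7.78 − 3.18) = 1582 J.
W_net = -1053 + 1582 = 529 J (the clockwise enclosed area).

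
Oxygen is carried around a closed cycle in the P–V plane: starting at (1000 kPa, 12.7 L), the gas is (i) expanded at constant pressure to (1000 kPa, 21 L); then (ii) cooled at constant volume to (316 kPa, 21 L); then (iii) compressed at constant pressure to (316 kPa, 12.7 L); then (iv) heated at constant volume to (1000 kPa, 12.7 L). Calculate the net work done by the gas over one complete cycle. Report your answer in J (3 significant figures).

W_net ≈ 5680 J

Constant-volume legs do no work.
W(i) = (1000)(21 − 12.7) = 8300 J; W(iii) = (316)(12.7 − 21) = -2623 J.
W_net = 8300 − 2623 = 5677 J (the clockwise enclosed area).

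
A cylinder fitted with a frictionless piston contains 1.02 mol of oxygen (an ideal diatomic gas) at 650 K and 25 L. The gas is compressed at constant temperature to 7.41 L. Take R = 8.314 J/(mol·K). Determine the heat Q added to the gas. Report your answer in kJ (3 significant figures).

Isothermal ⇒ ΔU = 0, so Q = W = nRT ln(V₂/V₁).
Q = (1.02)(8.314)(650) ln(7.41/25) = 5512 × -1.216 = -6703 J.

Q ≈ -6.70 kJ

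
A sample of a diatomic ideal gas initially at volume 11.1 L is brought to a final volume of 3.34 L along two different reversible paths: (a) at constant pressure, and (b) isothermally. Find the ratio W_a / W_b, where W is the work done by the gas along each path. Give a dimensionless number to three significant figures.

Path (a) isobaric: W = P₁(V₂ − V₁) → W_a/(P₁V₁) = -0.6991.
Path (b) isothermal: W = P₁V₁ ln(V₂/V₁) → W_b/(P₁V₁) = -1.201.
W_a / W_b = -0.6991 / -1.201 = 0.5821.

W_a / W_b ≈ 0.582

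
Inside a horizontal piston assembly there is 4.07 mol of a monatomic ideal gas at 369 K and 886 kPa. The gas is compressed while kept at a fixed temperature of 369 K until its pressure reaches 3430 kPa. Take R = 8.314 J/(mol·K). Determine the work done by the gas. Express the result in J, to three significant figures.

Isothermal process: W = nRT ln(V₂/V₁) = nRT ln(P₁/P₂).
W = (4.07)(8.314)(369) × ln(886/3430)
  = 12486 × ln(0.2583) = 12486 × -1.354
W_by_gas = -16901 J.

W ≈ -16900 J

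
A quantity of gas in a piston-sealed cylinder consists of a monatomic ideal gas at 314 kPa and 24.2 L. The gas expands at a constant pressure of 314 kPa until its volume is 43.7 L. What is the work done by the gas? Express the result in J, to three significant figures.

W ≈ 6120 J

Isobaric: W = P ΔV.
W = (314 kPa)(43.7 − 24.2 L) = (314)(19.5) = 6123 J.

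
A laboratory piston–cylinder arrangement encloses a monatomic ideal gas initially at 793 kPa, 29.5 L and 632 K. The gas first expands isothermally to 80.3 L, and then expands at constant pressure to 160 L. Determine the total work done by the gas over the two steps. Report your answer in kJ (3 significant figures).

Step 1 (isothermal): W = P₁V₁ ln(V₂/V₁) = (23394) ln(80.3/29.5) = 23426 J.
After step 1: P = 291.3 kPa, V = 80.3 L, T = 632 K.
Step 2 (isobaric): W = PΔV = (291.3 kPa)(160 − 80.3 L) = 23219 J.
W_total = 23426 + 23219 = 46644 J.

W_total ≈ 46.6 kJ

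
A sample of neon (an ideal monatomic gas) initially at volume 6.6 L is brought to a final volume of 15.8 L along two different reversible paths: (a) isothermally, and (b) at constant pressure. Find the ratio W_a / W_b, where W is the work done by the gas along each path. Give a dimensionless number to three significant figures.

W_a / W_b ≈ 0.626

Path (a) isothermal: W = P₁V₁ ln(V₂/V₁) → W_a/(P₁V₁) = 0.8729.
Path (b) isobaric: W = P₁(V₂ − V₁) → W_b/(P₁V₁) = 1.394.
W_a / W_b = 0.8729 / 1.394 = 0.6262.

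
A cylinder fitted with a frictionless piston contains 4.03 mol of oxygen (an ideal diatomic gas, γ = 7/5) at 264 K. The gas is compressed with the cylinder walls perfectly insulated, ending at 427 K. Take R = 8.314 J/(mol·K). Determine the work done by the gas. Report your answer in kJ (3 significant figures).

W ≈ -13.7 kJ

Adiabatic ⇒ Q = 0, so W_by = −ΔU = nCᵥ(T₁ − T₂).
Cᵥ = 5R/2 = 20.79 J/(mol·K).
W = (4.03)(20.79)(264 − 427) = -13653 J.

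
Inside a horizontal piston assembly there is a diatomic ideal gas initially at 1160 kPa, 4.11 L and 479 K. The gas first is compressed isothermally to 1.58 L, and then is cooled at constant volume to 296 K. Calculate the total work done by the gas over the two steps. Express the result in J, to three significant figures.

Step 1 (isothermal): W = P₁V₁ ln(V₂/V₁) = (4768) ln(1.58/4.11) = -4558 J.
Step 2 (isochoric): W = 0 (constant volume).
W_total = -4558 + 0 = -4558 J.

W_total ≈ -4560 J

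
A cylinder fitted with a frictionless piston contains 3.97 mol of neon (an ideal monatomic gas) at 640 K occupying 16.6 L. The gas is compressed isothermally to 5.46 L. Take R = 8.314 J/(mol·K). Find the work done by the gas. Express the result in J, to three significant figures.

W ≈ -23500 J

Isothermal: W = nRT ln(V₂/V₁).
W = (3.97)(8.314)(640) × ln(5.46/16.6)
  = 21124 × -1.112
W_by_gas = -23489 J.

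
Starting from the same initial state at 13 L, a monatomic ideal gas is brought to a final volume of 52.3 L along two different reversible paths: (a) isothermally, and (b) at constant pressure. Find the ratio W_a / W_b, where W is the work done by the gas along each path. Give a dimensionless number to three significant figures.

W_a / W_b ≈ 0.460

Path (a) isothermal: W = P₁V₁ ln(V₂/V₁) → W_a/(P₁V₁) = 1.392.
Path (b) isobaric: W = P₁(V₂ − V₁) → W_b/(P₁V₁) = 3.023.
W_a / W_b = 1.392 / 3.023 = 0.4605.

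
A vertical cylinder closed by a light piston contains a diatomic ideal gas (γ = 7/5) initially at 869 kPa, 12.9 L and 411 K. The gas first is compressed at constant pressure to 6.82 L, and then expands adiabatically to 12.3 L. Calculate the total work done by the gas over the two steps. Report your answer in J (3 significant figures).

W_total ≈ -2170 J

Step 1 (isobaric): W = PΔV = (869 kPa)(6.82 − 12.9 L) = -5284 J.
After step 1: P = 869 kPa, V = 6.82 L, T = 217.3 K.
Step 2 (adiabatic): W = (P₁V₁ − P₂V₂)/(γ−1) = (5927 − 4681)/0.4 = 3113 J.
W_total = -5284 + 3113 = -2170 J.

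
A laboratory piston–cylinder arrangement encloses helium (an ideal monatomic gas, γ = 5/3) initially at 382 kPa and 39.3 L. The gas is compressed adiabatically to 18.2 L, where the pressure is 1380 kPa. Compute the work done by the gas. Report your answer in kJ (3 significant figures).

W ≈ -15.2 kJ

Adiabatic: W = (P₁V₁ − P₂V₂)/(γ − 1) with γ = 5/3.
P₁V₁ = 15013 J, P₂V₂ = 25116 J.
W = (15013 − 25116) / 0.6667 = -15155 J.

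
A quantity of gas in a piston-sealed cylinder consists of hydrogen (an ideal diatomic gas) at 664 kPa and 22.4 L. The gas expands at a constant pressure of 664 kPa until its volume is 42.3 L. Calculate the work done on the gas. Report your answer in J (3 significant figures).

Isobaric: W = P ΔV.
W = (664 kPa)(42.3 − 22.4 L) = (664)(19.9) = 13214 J.
Work on gas = −W_by = -13214 J.

W ≈ -13200 J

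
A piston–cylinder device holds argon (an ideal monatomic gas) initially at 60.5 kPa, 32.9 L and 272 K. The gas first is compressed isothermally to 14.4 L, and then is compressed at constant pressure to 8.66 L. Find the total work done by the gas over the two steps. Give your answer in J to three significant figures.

Step 1 (isothermal): W = P₁V₁ ln(V₂/V₁) = (1990) ln(14.4/32.9) = -1645 J.
After step 1: P = 138.2 kPa, V = 14.4 L, T = 272 K.
Step 2 (isobaric): W = PΔV = (138.2 kPa)(8.66 − 14.4 L) = -793.4 J.
W_total = -1645 − 793.4 = -2438 J.

W_total ≈ -2440 J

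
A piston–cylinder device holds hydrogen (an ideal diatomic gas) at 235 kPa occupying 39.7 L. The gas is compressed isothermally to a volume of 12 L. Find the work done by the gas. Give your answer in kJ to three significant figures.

Isothermal: W = nRT ln(V₂/V₁) = P₁V₁ ln(V₂/V₁).
P₁V₁ = (235 kPa)(39.7 L) = 9330 J.
W = 9330 × ln(12/39.7) = 9330 × -1.196
W_by_gas = -11162 J.

W ≈ -11.2 kJ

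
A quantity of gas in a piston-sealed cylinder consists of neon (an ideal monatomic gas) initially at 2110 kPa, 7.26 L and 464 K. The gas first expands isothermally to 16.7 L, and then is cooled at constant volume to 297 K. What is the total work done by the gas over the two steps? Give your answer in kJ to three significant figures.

Step 1 (isothermal): W = P₁V₁ ln(V₂/V₁) = (15319) ln(16.7/7.26) = 12761 J.
Step 2 (isochoric): W = 0 (constant volume).
W_total = 12761 + 0 = 12761 J.

W_total ≈ 12.8 kJ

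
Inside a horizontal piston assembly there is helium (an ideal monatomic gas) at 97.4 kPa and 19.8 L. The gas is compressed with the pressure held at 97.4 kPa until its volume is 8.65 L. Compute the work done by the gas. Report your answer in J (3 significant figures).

Isobaric: W = P ΔV.
W = (97.4 kPa)(8.65 − 19.8 L) = (97.4)(-11.15) = -1086 J.

W ≈ -1090 J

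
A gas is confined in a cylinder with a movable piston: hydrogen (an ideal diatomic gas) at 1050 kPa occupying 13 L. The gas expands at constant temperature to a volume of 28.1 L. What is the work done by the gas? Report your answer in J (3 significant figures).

W ≈ 10500 J

Isothermal: W = nRT ln(V₂/V₁) = P₁V₁ ln(V₂/V₁).
P₁V₁ = (1050 kPa)(13 L) = 13650 J.
W = 13650 × ln(28.1/13) = 13650 × 0.7708
W_by_gas = 10522 J.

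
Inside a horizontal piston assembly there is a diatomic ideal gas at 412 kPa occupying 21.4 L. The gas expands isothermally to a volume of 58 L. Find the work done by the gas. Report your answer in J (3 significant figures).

W ≈ 8790 J

Isothermal: W = nRT ln(V₂/V₁) = P₁V₁ ln(V₂/V₁).
P₁V₁ = (412 kPa)(21.4 L) = 8817 J.
W = 8817 × ln(58/21.4) = 8817 × 0.9971
W_by_gas = 8791 J.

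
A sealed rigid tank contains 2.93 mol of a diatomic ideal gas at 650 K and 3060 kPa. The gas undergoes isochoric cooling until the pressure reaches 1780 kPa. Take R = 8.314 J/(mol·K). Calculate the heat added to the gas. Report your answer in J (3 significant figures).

Constant volume ⇒ W = 0, so Q = ΔU = nCᵥΔT with Cᵥ = 5R/2 = 20.79 J/(mol·K).
At constant V, T₂/T₁ = P₂/P₁ ⇒ ΔT = T₁(P₂/P₁ − 1) = 650·(1780/3060 − 1) = -271.9 K.
ΔU = (2.93)(20.79)(-271.9) = -16558 J.

Q ≈ -16600 J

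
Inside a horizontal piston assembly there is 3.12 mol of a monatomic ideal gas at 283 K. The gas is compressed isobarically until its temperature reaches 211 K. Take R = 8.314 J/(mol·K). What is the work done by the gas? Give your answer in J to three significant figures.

Isobaric: W = P ΔV = nR ΔT.
W = (3.12)(8.314)(211 − 283) = -1868 J.

W ≈ -1870 J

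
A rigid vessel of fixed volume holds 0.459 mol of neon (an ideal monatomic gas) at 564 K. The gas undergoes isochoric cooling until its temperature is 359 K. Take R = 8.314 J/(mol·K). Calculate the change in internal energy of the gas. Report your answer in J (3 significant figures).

Constant volume ⇒ W = 0, so Q = ΔU = nCᵥΔT with Cᵥ = 3R/2 = 12.47 J/(mol·K).
ΔU = (0.459)(12.47)(359 − 564) = -1173 J.

ΔU ≈ -1170 J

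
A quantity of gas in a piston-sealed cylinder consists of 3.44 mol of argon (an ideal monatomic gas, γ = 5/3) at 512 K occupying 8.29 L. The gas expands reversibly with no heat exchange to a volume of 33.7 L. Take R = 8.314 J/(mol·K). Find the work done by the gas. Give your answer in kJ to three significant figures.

W ≈ 13.3 kJ

Adiabatic: TV^(γ−1) = const with γ = 5/3.
T₂ = T₁ (V₁/V₂)^(γ−1) = 512 × (8.29/33.7)^0.667 = 512 × 0.3926 = 201 K.
W_by = nCᵥ(T₁ − T₂) = (3.44)(12.47)(512 − 201) = 13342 J.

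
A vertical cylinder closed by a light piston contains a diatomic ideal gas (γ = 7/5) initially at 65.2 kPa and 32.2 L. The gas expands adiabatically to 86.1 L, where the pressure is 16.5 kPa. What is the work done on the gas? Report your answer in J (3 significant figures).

Adiabatic: W = (P₁V₁ − P₂V₂)/(γ − 1) with γ = 7/5.
P₁V₁ = 2099 J, P₂V₂ = 1421 J.
W = (2099 − 1421) / 0.4 = 1697 J.
Work on gas = −W_by = -1697 J.

W ≈ -1700 J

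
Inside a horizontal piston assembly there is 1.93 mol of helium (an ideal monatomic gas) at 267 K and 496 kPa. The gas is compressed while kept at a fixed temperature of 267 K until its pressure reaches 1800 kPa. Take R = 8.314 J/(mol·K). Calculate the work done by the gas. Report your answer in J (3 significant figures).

Isothermal process: W = nRT ln(V₂/V₁) = nRT ln(P₁/P₂).
W = (1.93)(8.314)(267) × ln(496/1800)
  = 4284 × ln(0.2756) = 4284 × -1.289
W_by_gas = -5522 J.

W ≈ -5520 J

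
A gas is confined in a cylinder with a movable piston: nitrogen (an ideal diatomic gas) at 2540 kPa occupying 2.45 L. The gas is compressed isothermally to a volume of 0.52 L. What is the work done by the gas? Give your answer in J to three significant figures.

W ≈ -9650 J

Isothermal: W = nRT ln(V₂/V₁) = P₁V₁ ln(V₂/V₁).
P₁V₁ = (2540 kPa)(2.45 L) = 6223 J.
W = 6223 × ln(0.52/2.45) = 6223 × -1.55
W_by_gas = -9646 J.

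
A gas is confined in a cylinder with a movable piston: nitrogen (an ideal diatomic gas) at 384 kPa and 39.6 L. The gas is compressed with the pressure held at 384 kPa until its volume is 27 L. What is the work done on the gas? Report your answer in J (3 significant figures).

Isobaric: W = P ΔV.
W = (384 kPa)(27 − 39.6 L) = (384)(-12.6) = -4838 J.
Work on gas = −W_by = 4838 J.

W ≈ 4840 J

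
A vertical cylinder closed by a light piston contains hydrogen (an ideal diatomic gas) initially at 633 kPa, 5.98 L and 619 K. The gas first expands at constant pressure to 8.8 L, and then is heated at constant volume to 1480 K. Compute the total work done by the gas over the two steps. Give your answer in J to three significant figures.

W_total ≈ 1790 J

Step 1 (isobaric): W = PΔV = (633 kPa)(8.8 − 5.98 L) = 1785 J.
Step 2 (isochoric): W = 0 (constant volume).
W_total = 1785 + 0 = 1785 J.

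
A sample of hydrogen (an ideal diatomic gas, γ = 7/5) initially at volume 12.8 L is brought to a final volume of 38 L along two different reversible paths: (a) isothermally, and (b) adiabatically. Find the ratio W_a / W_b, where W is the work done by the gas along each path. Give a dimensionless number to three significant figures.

W_a / W_b ≈ 1.23

Path (a) isothermal: W = P₁V₁ ln(V₂/V₁) → W_a/(P₁V₁) = 1.088.
Path (b) adiabatic: W = P₁V₁(1 − (V₁/V₂)^(γ−1))/(γ−1) → W_b/(P₁V₁) = 0.8823.
W_a / W_b = 1.088 / 0.8823 = 1.233.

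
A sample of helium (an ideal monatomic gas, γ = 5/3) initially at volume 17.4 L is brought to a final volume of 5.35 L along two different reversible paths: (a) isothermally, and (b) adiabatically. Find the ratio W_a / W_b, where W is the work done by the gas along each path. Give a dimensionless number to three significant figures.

W_a / W_b ≈ 0.658

Path (a) isothermal: W = P₁V₁ ln(V₂/V₁) → W_a/(P₁V₁) = -1.179.
Path (b) adiabatic: W = P₁V₁(1 − (V₁/V₂)^(γ−1))/(γ−1) → W_b/(P₁V₁) = -1.793.
W_a / W_b = -1.179 / -1.793 = 0.6579.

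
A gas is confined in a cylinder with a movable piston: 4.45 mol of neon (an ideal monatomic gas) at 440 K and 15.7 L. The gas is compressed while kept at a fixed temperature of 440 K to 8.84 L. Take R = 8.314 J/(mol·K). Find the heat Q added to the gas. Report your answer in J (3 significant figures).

Isothermal ⇒ ΔU = 0, so Q = W = nRT ln(V₂/V₁).
Q = (4.45)(8.314)(440) ln(8.84/15.7) = 16279 × -0.5744 = -9350 J.

Q ≈ -9350 J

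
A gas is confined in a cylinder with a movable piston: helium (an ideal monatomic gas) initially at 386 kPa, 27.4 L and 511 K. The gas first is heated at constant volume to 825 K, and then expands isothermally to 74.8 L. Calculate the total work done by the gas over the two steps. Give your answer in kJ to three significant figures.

Step 1 (isochoric): W = 0 (constant volume).
After step 1: P = 623.2 kPa (V unchanged).
Step 2 (isothermal): W = P₁V₁ ln(V₂/V₁) = (17075) ln(74.8/27.4) = 17148 J.
W_total = 0 + 17148 = 17148 J.

W_total ≈ 17.1 kJ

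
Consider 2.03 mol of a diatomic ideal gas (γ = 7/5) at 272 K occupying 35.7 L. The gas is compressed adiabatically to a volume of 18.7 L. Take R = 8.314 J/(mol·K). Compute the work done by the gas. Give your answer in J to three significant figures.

W ≈ -3390 J

Adiabatic: TV^(γ−1) = const with γ = 7/5.
T₂ = T₁ (V₁/V₂)^(γ−1) = 272 × (35.7/18.7)^0.4 = 272 × 1.295 = 352.3 K.
W_by = nCᵥ(T₁ − T₂) = (2.03)(20.79)(272 − 352.3) = -3388 J.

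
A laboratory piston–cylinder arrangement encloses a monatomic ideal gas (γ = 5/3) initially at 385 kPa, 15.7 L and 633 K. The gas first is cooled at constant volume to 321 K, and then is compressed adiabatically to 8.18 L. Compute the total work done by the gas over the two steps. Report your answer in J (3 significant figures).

Step 1 (isochoric): W = 0 (constant volume).
After step 1: P = 195.2 kPa (V unchanged).
Step 2 (adiabatic): W = (P₁V₁ − P₂V₂)/(γ−1) = (3065 − 4734)/0.667 = -2503 J.
W_total = 0 − 2503 = -2503 J.

W_total ≈ -2500 J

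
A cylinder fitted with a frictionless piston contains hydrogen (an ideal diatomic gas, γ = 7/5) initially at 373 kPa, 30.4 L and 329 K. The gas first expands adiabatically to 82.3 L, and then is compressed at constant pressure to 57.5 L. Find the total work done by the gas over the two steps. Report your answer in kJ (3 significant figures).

Step 1 (adiabatic): W = (P₁V₁ − P₂V₂)/(γ−1) = (11339 − 7613)/0.4 = 9315 J.
After step 1: P = 92.51 kPa, V = 82.3 L, T = 220.9 K.
Step 2 (isobaric): W = PΔV = (92.51 kPa)(57.5 − 82.3 L) = -2294 J.
W_total = 9315 − 2294 = 7021 J.

W_total ≈ 7.02 kJ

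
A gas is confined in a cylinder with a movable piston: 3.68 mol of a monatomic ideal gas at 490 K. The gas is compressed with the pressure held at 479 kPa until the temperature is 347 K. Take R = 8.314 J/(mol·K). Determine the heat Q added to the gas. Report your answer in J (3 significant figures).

Isobaric: W = nRΔT = (3.68)(8.314)(-143) = -4375 J.
ΔU = nCᵥΔT with Cᵥ = 3R/2: ΔU = (3.68)(12.47)(-143) = -6563 J.
Q = ΔU + W = -6563 − 4375 = -10938 J.

Q ≈ -10900 J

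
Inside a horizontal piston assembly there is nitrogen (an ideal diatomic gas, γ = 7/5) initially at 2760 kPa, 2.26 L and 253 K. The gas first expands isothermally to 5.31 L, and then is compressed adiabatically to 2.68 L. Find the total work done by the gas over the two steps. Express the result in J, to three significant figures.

Step 1 (isothermal): W = P₁V₁ ln(V₂/V₁) = (6238) ln(5.31/2.26) = 5328 J.
After step 1: P = 1175 kPa, V = 5.31 L, T = 253 K.
Step 2 (adiabatic): W = (P₁V₁ − P₂V₂)/(γ−1) = (6238 − 8200)/0.4 = -4905 J.
W_total = 5328 − 4905 = 422.9 J.

W_total ≈ 423 J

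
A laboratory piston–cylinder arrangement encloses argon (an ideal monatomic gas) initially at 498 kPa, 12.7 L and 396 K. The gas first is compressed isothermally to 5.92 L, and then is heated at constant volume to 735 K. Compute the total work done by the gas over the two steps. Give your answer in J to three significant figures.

W_total ≈ -4830 J

Step 1 (isothermal): W = P₁V₁ ln(V₂/V₁) = (6325) ln(5.92/12.7) = -4827 J.
Step 2 (isochoric): W = 0 (constant volume).
W_total = -4827 + 0 = -4827 J.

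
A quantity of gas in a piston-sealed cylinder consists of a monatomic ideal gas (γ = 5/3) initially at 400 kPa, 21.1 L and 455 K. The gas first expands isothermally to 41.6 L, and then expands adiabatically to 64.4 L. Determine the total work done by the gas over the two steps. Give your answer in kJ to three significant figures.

Step 1 (isothermal): W = P₁V₁ ln(V₂/V₁) = (8440) ln(41.6/21.1) = 5729 J.
After step 1: P = 202.9 kPa, V = 41.6 L, T = 455 K.
Step 2 (adiabatic): W = (P₁V₁ − P₂V₂)/(γ−1) = (8440 − 6307)/0.667 = 3200 J.
W_total = 5729 + 3200 = 8929 J.

W_total ≈ 8.93 kJ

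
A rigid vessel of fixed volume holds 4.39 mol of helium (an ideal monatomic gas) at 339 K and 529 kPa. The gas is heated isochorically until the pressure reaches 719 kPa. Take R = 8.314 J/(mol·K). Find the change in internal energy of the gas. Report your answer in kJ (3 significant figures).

Constant volume ⇒ W = 0, so Q = ΔU = nCᵥΔT with Cᵥ = 3R/2 = 12.47 J/(mol·K).
At constant V, T₂/T₁ = P₂/P₁ ⇒ ΔT = T₁(P₂/P₁ − 1) = 339·(719/529 − 1) = 121.8 K.
ΔU = (4.39)(12.47)(121.8) = 6666 J.

ΔU ≈ 6.67 kJ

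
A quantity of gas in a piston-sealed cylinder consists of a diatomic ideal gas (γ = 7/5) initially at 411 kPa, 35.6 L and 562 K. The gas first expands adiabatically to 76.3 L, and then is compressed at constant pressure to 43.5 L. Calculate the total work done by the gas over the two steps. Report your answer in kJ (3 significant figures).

Step 1 (adiabatic): W = (P₁V₁ − P₂V₂)/(γ−1) = (14632 − 10786)/0.4 = 9614 J.
After step 1: P = 141.4 kPa, V = 76.3 L, T = 414.3 K.
Step 2 (isobaric): W = PΔV = (141.4 kPa)(43.5 − 76.3 L) = -4637 J.
W_total = 9614 − 4637 = 4977 J.

W_total ≈ 4.98 kJ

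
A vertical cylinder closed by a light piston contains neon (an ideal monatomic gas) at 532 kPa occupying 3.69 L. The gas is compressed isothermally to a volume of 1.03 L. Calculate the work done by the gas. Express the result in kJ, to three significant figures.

Isothermal: W = nRT ln(V₂/V₁) = P₁V₁ ln(V₂/V₁).
P₁V₁ = (532 kPa)(3.69 L) = 1963 J.
W = 1963 × ln(1.03/3.69) = 1963 × -1.276
W_by_gas = -2505 J.

W ≈ -2.51 kJ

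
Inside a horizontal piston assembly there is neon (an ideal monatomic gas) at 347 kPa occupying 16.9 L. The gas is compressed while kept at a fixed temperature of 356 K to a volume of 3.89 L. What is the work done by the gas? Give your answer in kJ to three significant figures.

Isothermal: W = nRT ln(V₂/V₁) = P₁V₁ ln(V₂/V₁).
P₁V₁ = (347 kPa)(16.9 L) = 5864 J.
W = 5864 × ln(3.89/16.9) = 5864 × -1.469
W_by_gas = -8614 J.

W ≈ -8.61 kJ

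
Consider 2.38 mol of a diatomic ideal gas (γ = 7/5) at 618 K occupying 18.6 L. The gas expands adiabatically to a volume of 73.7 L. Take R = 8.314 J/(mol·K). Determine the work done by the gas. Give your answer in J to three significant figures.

Adiabatic: TV^(γ−1) = const with γ = 7/5.
T₂ = T₁ (V₁/V₂)^(γ−1) = 618 × (18.6/73.7)^0.4 = 618 × 0.5765 = 356.3 K.
W_by = nCᵥ(T₁ − T₂) = (2.38)(20.79)(618 − 356.3) = 12946 J.

W ≈ 12900 J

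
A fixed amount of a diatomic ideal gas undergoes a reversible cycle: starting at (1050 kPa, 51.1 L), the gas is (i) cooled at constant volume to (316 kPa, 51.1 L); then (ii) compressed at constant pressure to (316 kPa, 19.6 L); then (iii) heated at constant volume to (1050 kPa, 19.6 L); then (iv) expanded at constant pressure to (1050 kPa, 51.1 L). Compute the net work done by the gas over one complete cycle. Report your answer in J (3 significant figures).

W_net ≈ 23100 J

Constant-volume legs do no work.
W(ii) = (316)(19.6 − 51.1) = -9954 J; W(iv) = (1050)(51.1 − 19.6) = 33075 J.
W_net = -9954 + 33075 = 23121 J (the clockwise enclosed area).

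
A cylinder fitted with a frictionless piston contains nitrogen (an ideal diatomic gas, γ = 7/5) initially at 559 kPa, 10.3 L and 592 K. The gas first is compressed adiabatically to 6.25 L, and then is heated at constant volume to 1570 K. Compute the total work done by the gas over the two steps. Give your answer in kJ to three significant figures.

W_total ≈ -3.18 kJ

Step 1 (adiabatic): W = (P₁V₁ − P₂V₂)/(γ−1) = (5758 − 7031)/0.4 = -3184 J.
Step 2 (isochoric): W = 0 (constant volume).
W_total = -3184 + 0 = -3184 J.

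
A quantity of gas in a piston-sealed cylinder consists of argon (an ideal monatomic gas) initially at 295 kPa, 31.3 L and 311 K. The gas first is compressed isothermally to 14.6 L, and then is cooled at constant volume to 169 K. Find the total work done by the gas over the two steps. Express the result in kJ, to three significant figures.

W_total ≈ -7.04 kJ

Step 1 (isothermal): W = P₁V₁ ln(V₂/V₁) = (9234) ln(14.6/31.3) = -7041 J.
Step 2 (isochoric): W = 0 (constant volume).
W_total = -7041 + 0 = -7041 J.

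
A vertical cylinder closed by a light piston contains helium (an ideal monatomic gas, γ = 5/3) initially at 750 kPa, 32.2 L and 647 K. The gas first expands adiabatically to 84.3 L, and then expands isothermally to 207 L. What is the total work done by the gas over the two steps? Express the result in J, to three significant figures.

W_total ≈ 28600 J

Step 1 (adiabatic): W = (P₁V₁ − P₂V₂)/(γ−1) = (24150 − 12714)/0.667 = 17155 J.
After step 1: P = 150.8 kPa, V = 84.3 L, T = 340.6 K.
Step 2 (isothermal): W = P₁V₁ ln(V₂/V₁) = (12714) ln(207/84.3) = 11421 J.
W_total = 17155 + 11421 = 28576 J.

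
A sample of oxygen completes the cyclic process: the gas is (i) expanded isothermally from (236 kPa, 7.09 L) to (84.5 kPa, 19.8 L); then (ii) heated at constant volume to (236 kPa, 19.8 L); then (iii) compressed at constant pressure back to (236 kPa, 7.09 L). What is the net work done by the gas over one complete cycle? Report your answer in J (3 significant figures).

Leg (i): W = PᵢVᵢ ln(V_f/Vᵢ) = (1673) ln(19.8/7.09) = 1718 J.
Leg (ii): W = 0.
Leg (iii): W = PΔV = (236)(7.09 − 19.8) = -3000 J.
W_net = 1718 − 3000 = -1281 J.

W_net ≈ -1280 J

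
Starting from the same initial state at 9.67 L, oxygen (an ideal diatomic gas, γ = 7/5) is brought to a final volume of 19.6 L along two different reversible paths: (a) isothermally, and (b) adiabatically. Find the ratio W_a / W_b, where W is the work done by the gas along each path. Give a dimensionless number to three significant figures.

Path (a) isothermal: W = P₁V₁ ln(V₂/V₁) → W_a/(P₁V₁) = 0.7065.
Path (b) adiabatic: W = P₁V₁(1 − (V₁/V₂)^(γ−1))/(γ−1) → W_b/(P₁V₁) = 0.6154.
W_a / W_b = 0.7065 / 0.6154 = 1.148.

W_a / W_b ≈ 1.15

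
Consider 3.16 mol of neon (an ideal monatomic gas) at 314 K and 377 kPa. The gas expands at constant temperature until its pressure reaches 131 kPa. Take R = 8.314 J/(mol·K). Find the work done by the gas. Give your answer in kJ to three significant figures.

Isothermal process: W = nRT ln(V₂/V₁) = nRT ln(P₁/P₂).
W = (3.16)(8.314)(314) × ln(377/131)
  = 8249 × ln(2.878) = 8249 × 1.057
W_by_gas = 8720 J.

W ≈ 8.72 kJ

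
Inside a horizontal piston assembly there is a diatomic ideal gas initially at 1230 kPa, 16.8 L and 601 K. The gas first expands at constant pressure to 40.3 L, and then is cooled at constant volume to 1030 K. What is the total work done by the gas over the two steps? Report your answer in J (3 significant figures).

W_total ≈ 28900 J

Step 1 (isobaric): W = PΔV = (1230 kPa)(40.3 − 16.8 L) = 28905 J.
Step 2 (isochoric): W = 0 (constant volume).
W_total = 28905 + 0 = 28905 J.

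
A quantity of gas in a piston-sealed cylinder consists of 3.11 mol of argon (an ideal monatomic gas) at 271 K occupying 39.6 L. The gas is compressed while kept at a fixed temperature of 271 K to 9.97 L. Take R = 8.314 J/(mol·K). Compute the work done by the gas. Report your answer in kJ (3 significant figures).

Isothermal: W = nRT ln(V₂/V₁).
W = (3.11)(8.314)(271) × ln(9.97/39.6)
  = 7007 × -1.379
W_by_gas = -9665 J.

W ≈ -9.66 kJ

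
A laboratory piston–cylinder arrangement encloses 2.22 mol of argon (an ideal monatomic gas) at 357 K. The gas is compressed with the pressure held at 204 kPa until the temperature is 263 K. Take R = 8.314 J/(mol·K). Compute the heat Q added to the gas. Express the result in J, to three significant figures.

Isobaric: W = nRΔT = (2.22)(8.314)(-94) = -1735 J.
ΔU = nCᵥΔT with Cᵥ = 3R/2: ΔU = (2.22)(12.47)(-94) = -2602 J.
Q = ΔU + W = -2602 − 1735 = -4337 J.

Q ≈ -4340 J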